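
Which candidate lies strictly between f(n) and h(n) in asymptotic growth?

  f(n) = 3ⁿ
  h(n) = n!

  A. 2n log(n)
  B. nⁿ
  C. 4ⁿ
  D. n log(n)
C

We need g(n) with 3ⁿ = o(g(n)) and g(n) = o(n!), i.e. O(3ⁿ) ≺ g ≺ O(n!).
Check each option:
  A. 2n log(n) — O(n log n) does not grow strictly faster than f(n)
  B. nⁿ — O(nⁿ) does not grow strictly slower than h(n)
  C. 4ⁿ — O(4ⁿ) is strictly between O(3ⁿ) and O(n!) ✓
  D. n log(n) — O(n log n) does not grow strictly faster than f(n)

Only option C (4ⁿ) lies strictly between.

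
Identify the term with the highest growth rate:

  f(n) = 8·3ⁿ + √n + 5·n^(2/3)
8·3ⁿ

Looking at each term:
  - 8·3ⁿ is O(3ⁿ)
  - √n is O(√n)
  - 5·n^(2/3) is O(n^(2/3))

The term 8·3ⁿ (O(3ⁿ)) grows fastest and dominates all others.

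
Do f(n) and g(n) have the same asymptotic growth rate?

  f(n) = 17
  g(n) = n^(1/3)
False

f(n) = 17 is O(1), and g(n) = n^(1/3) is O(n^(1/3)).
Since they have different growth rates, f(n) = Θ(g(n)) is false.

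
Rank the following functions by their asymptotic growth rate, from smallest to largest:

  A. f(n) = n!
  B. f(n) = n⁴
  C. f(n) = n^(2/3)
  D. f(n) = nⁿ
C < B < A < D

Comparing growth rates:
C = n^(2/3) is O(n^(2/3))
B = n⁴ is O(n⁴)
A = n! is O(n!)
D = nⁿ is O(nⁿ)

Therefore, the order from slowest to fastest is: C < B < A < D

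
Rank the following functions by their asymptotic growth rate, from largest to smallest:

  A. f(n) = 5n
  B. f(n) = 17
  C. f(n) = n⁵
C > A > B

Comparing growth rates:
C = n⁵ is O(n⁵)
A = 5n is O(n)
B = 17 is O(1)

Therefore, the order from fastest to slowest is: C > A > B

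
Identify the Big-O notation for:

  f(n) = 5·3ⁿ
O(3ⁿ)

The dominant term in 5·3ⁿ is 5·3ⁿ, which is Θ(3ⁿ).
Constants are absorbed, so the tightest bound is O(3ⁿ).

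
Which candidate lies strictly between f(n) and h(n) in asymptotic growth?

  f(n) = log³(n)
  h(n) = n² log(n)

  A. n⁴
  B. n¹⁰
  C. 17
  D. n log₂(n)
D

We need g(n) with log³(n) = o(g(n)) and g(n) = o(n² log(n)), i.e. O(log³ n) ≺ g ≺ O(n² log n).
Check each option:
  A. n⁴ — O(n⁴) does not grow strictly slower than h(n)
  B. n¹⁰ — O(n¹⁰) does not grow strictly slower than h(n)
  C. 17 — O(1) does not grow strictly faster than f(n)
  D. n log₂(n) — O(n log n) is strictly between O(log³ n) and O(n² log n) ✓

Only option D (n log₂(n)) lies strictly between.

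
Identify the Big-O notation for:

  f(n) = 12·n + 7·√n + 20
O(n)

The dominant term in 12·n + 7·√n + 20 is 12·n, which is Θ(n).
Lower-order terms (7·√n, 20) are asymptotically negligible.
Constants are absorbed, so the tightest bound is O(n).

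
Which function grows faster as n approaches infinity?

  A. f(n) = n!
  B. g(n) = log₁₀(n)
A

f(n) = n! is O(n!), while g(n) = log₁₀(n) is O(log n).
Since O(n!) grows faster than O(log n), f(n) dominates.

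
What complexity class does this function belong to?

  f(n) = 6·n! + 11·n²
O(n!)

The dominant term in 6·n! + 11·n² is 6·n!, which is Θ(n!).
Lower-order terms (11·n²) are asymptotically negligible.
Constants are absorbed, so the tightest bound is O(n!).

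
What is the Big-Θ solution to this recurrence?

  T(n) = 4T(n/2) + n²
Θ(n² log n)

Master Theorem: a = 4, b = 2, f(n) = n².
Compute the critical exponent d = log₂(4) = 2.
Compare f(n) = Θ(n²) against n^d:
  k = 2 = d, so f(n) = Θ(n^d) — Case 2.
  Work is balanced across levels: T(n) = Θ(n^d log n) = Θ(n² log n).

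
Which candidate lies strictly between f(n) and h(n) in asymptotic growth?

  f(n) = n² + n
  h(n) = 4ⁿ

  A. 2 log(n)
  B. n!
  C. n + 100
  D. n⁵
D

We need g(n) with n² + n = o(g(n)) and g(n) = o(4ⁿ), i.e. O(n²) ≺ g ≺ O(4ⁿ).
Check each option:
  A. 2 log(n) — O(log n) does not grow strictly faster than f(n)
  B. n! — O(n!) does not grow strictly slower than h(n)
  C. n + 100 — O(n) does not grow strictly faster than f(n)
  D. n⁵ — O(n⁵) is strictly between O(n²) and O(4ⁿ) ✓

Only option D (n⁵) lies strictly between.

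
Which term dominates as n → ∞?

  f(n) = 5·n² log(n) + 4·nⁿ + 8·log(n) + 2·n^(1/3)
4·nⁿ

Looking at each term:
  - 5·n² log(n) is O(n² log n)
  - 4·nⁿ is O(nⁿ)
  - 8·log(n) is O(log n)
  - 2·n^(1/3) is O(n^(1/3))

The term 4·nⁿ (O(nⁿ)) grows fastest and dominates all others.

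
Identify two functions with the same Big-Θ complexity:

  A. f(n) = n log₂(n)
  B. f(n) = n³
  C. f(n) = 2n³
B and C

Examining each function:
  A. n log₂(n) is O(n log n)
  B. n³ is O(n³)
  C. 2n³ is O(n³)

Functions B and C both have the same complexity class.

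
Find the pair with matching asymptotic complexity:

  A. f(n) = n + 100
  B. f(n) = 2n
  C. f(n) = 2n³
A and B

Examining each function:
  A. n + 100 is O(n)
  B. 2n is O(n)
  C. 2n³ is O(n³)

Functions A and B both have the same complexity class.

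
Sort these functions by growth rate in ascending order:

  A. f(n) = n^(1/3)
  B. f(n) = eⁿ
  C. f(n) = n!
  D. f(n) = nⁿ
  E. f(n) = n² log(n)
A < E < B < C < D

Comparing growth rates:
A = n^(1/3) is O(n^(1/3))
E = n² log(n) is O(n² log n)
B = eⁿ is O(eⁿ)
C = n! is O(n!)
D = nⁿ is O(nⁿ)

Therefore, the order from slowest to fastest is: A < E < B < C < D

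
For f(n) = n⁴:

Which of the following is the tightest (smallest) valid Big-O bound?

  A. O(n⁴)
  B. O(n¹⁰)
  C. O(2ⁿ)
A

f(n) = n⁴ is O(n⁴).
All listed options are valid Big-O bounds (upper bounds),
but O(n⁴) is the tightest (smallest valid bound).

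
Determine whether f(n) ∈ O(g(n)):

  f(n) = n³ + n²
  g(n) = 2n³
True

f(n) = n³ + n² and g(n) = 2n³ are both O(n³).
Big-O permits equal growth rates (f ≤ c·g for some c), so f(n) = O(g(n)) is true.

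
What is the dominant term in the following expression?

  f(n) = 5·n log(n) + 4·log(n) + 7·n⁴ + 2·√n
7·n⁴

Looking at each term:
  - 5·n log(n) is O(n log n)
  - 4·log(n) is O(log n)
  - 7·n⁴ is O(n⁴)
  - 2·√n is O(√n)

The term 7·n⁴ (O(n⁴)) grows fastest and dominates all others.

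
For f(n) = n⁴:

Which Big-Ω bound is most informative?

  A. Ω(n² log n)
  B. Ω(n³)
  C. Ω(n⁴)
C

f(n) = n⁴ is Ω(n⁴).
All listed options are valid Big-Ω bounds (lower bounds),
but Ω(n⁴) is the tightest (largest valid bound).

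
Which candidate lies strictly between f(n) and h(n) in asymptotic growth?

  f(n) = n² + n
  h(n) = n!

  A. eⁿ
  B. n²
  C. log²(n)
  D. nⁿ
A

We need g(n) with n² + n = o(g(n)) and g(n) = o(n!), i.e. O(n²) ≺ g ≺ O(n!).
Check each option:
  A. eⁿ — O(eⁿ) is strictly between O(n²) and O(n!) ✓
  B. n² — O(n²) does not grow strictly faster than f(n)
  C. log²(n) — O(log² n) does not grow strictly faster than f(n)
  D. nⁿ — O(nⁿ) does not grow strictly slower than h(n)

Only option A (eⁿ) lies strictly between.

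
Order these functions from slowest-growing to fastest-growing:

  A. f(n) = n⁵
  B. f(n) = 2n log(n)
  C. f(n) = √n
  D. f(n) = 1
D < C < B < A

Comparing growth rates:
D = 1 is O(1)
C = √n is O(√n)
B = 2n log(n) is O(n log n)
A = n⁵ is O(n⁵)

Therefore, the order from slowest to fastest is: D < C < B < A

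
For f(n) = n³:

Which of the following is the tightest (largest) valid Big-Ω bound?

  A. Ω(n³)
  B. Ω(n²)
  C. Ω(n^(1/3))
A

f(n) = n³ is Ω(n³).
All listed options are valid Big-Ω bounds (lower bounds),
but Ω(n³) is the tightest (largest valid bound).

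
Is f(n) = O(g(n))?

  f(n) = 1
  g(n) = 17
True

f(n) = 1 and g(n) = 17 are both O(1).
Big-O permits equal growth rates (f ≤ c·g for some c), so f(n) = O(g(n)) is true.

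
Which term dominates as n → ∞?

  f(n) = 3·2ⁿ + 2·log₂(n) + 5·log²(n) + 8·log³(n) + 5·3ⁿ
5·3ⁿ

Looking at each term:
  - 3·2ⁿ is O(2ⁿ)
  - 2·log₂(n) is O(log n)
  - 5·log²(n) is O(log² n)
  - 8·log³(n) is O(log³ n)
  - 5·3ⁿ is O(3ⁿ)

The term 5·3ⁿ (O(3ⁿ)) grows fastest and dominates all others.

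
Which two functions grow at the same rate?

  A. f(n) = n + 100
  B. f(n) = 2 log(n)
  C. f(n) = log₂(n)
B and C

Examining each function:
  A. n + 100 is O(n)
  B. 2 log(n) is O(log n)
  C. log₂(n) is O(log n)

Functions B and C both have the same complexity class.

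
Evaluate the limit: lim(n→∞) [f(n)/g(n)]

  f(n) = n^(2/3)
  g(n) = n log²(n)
0

Since n^(2/3) (O(n^(2/3))) grows slower than n log²(n) (O(n log² n)),
the ratio f(n)/g(n) → 0 as n → ∞.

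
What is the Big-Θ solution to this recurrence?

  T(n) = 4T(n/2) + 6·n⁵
Θ(n⁵)

Master Theorem: a = 4, b = 2, f(n) = 6·n⁵.
Compute the critical exponent d = log₂(4) = 2.
Compare f(n) = Θ(n⁵) against n^d:
  k = 5 > d = 2, so f(n) = Ω(n^(d+ε)) — Case 3.
  Regularity: a·(n/b)^5/n^5 = a/b^5 = 4/32 < 1 ✓.
  The top-level work dominates: T(n) = Θ(f(n)) = Θ(n⁵).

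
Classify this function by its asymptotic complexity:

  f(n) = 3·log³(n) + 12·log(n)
O(log³ n)

The dominant term in 3·log³(n) + 12·log(n) is 3·log³(n), which is Θ(log³ n).
Lower-order terms (12·log(n)) are asymptotically negligible.
Constants are absorbed, so the tightest bound is O(log³ n).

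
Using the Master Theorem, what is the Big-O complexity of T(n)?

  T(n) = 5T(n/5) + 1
Θ(n)

Master Theorem: a = 5, b = 5, f(n) = 1.
Compute the critical exponent d = log₅(5) = 1.
Compare f(n) = Θ(1) against n^d:
  k = 0 < d = 1, so f(n) = O(n^(d-ε)) — Case 1.
  The recursion cost dominates: T(n) = Θ(n^d) = Θ(n).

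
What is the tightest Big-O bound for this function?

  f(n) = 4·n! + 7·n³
O(n!)

The dominant term in 4·n! + 7·n³ is 4·n!, which is Θ(n!).
Lower-order terms (7·n³) are asymptotically negligible.
Constants are absorbed, so the tightest bound is O(n!).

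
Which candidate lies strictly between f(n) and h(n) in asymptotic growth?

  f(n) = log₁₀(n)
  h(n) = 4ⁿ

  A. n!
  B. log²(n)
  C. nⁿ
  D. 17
B

We need g(n) with log₁₀(n) = o(g(n)) and g(n) = o(4ⁿ), i.e. O(log n) ≺ g ≺ O(4ⁿ).
Check each option:
  A. n! — O(n!) does not grow strictly slower than h(n)
  B. log²(n) — O(log² n) is strictly between O(log n) and O(4ⁿ) ✓
  C. nⁿ — O(nⁿ) does not grow strictly slower than h(n)
  D. 17 — O(1) does not grow strictly faster than f(n)

Only option B (log²(n)) lies strictly between.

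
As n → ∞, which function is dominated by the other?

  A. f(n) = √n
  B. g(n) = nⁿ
A

f(n) = √n is O(√n), while g(n) = nⁿ is O(nⁿ).
Since O(√n) grows slower than O(nⁿ), f(n) is dominated.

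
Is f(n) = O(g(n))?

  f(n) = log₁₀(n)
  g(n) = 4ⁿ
True

f(n) = log₁₀(n) is O(log n), and g(n) = 4ⁿ is O(4ⁿ).
Since O(log n) ⊆ O(4ⁿ) (f grows no faster than g), f(n) = O(g(n)) is true.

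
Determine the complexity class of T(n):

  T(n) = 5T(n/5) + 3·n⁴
Θ(n⁴)

Master Theorem: a = 5, b = 5, f(n) = 3·n⁴.
Compute the critical exponent d = log₅(5) = 1.
Compare f(n) = Θ(n⁴) against n^d:
  k = 4 > d = 1, so f(n) = Ω(n^(d+ε)) — Case 3.
  Regularity: a·(n/b)^4/n^4 = a/b^4 = 5/625 < 1 ✓.
  The top-level work dominates: T(n) = Θ(f(n)) = Θ(n⁴).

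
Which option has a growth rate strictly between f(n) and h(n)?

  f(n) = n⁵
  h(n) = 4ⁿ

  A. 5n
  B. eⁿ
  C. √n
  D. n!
B

We need g(n) with n⁵ = o(g(n)) and g(n) = o(4ⁿ), i.e. O(n⁵) ≺ g ≺ O(4ⁿ).
Check each option:
  A. 5n — O(n) does not grow strictly faster than f(n)
  B. eⁿ — O(eⁿ) is strictly between O(n⁵) and O(4ⁿ) ✓
  C. √n — O(√n) does not grow strictly faster than f(n)
  D. n! — O(n!) does not grow strictly slower than h(n)

Only option B (eⁿ) lies strictly between.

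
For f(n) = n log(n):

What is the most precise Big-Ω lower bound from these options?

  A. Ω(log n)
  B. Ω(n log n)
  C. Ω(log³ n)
B

f(n) = n log(n) is Ω(n log n).
All listed options are valid Big-Ω bounds (lower bounds),
but Ω(n log n) is the tightest (largest valid bound).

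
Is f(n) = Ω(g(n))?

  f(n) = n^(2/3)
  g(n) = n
False

f(n) = n^(2/3) is O(n^(2/3)), and g(n) = n is O(n).
Since O(n^(2/3)) grows slower than O(n), f(n) = Ω(g(n)) is false.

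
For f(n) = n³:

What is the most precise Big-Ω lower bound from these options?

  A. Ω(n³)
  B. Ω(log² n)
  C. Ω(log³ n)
A

f(n) = n³ is Ω(n³).
All listed options are valid Big-Ω bounds (lower bounds),
but Ω(n³) is the tightest (largest valid bound).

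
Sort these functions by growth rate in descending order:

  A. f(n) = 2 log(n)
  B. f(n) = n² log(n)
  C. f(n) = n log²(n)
B > C > A

Comparing growth rates:
B = n² log(n) is O(n² log n)
C = n log²(n) is O(n log² n)
A = 2 log(n) is O(log n)

Therefore, the order from fastest to slowest is: B > C > A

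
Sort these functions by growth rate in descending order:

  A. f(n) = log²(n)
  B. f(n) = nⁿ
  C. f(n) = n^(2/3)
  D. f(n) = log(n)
B > C > A > D

Comparing growth rates:
B = nⁿ is O(nⁿ)
C = n^(2/3) is O(n^(2/3))
A = log²(n) is O(log² n)
D = log(n) is O(log n)

Therefore, the order from fastest to slowest is: B > C > A > D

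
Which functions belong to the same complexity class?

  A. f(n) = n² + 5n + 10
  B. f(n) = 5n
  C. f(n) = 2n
B and C

Examining each function:
  A. n² + 5n + 10 is O(n²)
  B. 5n is O(n)
  C. 2n is O(n)

Functions B and C both have the same complexity class.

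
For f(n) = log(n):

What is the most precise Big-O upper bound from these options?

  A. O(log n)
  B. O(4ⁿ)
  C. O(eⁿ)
A

f(n) = log(n) is O(log n).
All listed options are valid Big-O bounds (upper bounds),
but O(log n) is the tightest (smallest valid bound).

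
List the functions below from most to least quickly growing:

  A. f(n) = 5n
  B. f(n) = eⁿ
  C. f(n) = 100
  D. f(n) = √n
B > A > D > C

Comparing growth rates:
B = eⁿ is O(eⁿ)
A = 5n is O(n)
D = √n is O(√n)
C = 100 is O(1)

Therefore, the order from fastest to slowest is: B > A > D > C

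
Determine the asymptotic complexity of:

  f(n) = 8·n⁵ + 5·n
O(n⁵)

The dominant term in 8·n⁵ + 5·n is 8·n⁵, which is Θ(n⁵).
Lower-order terms (5·n) are asymptotically negligible.
Constants are absorbed, so the tightest bound is O(n⁵).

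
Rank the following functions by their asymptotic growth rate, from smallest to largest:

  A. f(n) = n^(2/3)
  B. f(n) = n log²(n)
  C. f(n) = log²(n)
C < A < B

Comparing growth rates:
C = log²(n) is O(log² n)
A = n^(2/3) is O(n^(2/3))
B = n log²(n) is O(n log² n)

Therefore, the order from slowest to fastest is: C < A < B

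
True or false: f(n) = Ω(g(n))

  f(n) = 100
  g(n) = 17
True

f(n) = 100 and g(n) = 17 are both O(1).
Big-Ω permits equal growth rates (f ≥ c·g for some c > 0), so f(n) = Ω(g(n)) is true.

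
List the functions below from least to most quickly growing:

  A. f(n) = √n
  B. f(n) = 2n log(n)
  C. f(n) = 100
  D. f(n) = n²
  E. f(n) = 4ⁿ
C < A < B < D < E

Comparing growth rates:
C = 100 is O(1)
A = √n is O(√n)
B = 2n log(n) is O(n log n)
D = n² is O(n²)
E = 4ⁿ is O(4ⁿ)

Therefore, the order from slowest to fastest is: C < A < B < D < E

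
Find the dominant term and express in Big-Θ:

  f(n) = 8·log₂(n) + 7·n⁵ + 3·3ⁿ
Θ(3ⁿ)

Order the terms by growth rate: 8·log₂(n) ≺ 7·n⁵ ≺ 3·3ⁿ.
The fastest-growing term 3·3ⁿ dominates as n → ∞; dropping its constant factor gives Θ(3ⁿ).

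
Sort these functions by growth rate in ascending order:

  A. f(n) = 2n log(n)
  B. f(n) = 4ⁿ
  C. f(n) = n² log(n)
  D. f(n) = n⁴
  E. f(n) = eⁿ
A < C < D < E < B

Comparing growth rates:
A = 2n log(n) is O(n log n)
C = n² log(n) is O(n² log n)
D = n⁴ is O(n⁴)
E = eⁿ is O(eⁿ)
B = 4ⁿ is O(4ⁿ)

Therefore, the order from slowest to fastest is: A < C < D < E < B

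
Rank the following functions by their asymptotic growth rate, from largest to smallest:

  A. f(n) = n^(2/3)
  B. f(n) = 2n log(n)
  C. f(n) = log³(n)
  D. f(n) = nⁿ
D > B > A > C

Comparing growth rates:
D = nⁿ is O(nⁿ)
B = 2n log(n) is O(n log n)
A = n^(2/3) is O(n^(2/3))
C = log³(n) is O(log³ n)

Therefore, the order from fastest to slowest is: D > B > A > C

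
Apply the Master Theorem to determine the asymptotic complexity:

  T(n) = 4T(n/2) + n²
Θ(n² log n)

Master Theorem: a = 4, b = 2, f(n) = n².
Compute the critical exponent d = log₂(4) = 2.
Compare f(n) = Θ(n²) against n^d:
  k = 2 = d, so f(n) = Θ(n^d) — Case 2.
  Work is balanced across levels: T(n) = Θ(n^d log n) = Θ(n² log n).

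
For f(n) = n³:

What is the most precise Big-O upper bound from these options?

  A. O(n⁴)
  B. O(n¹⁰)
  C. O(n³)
C

f(n) = n³ is O(n³).
All listed options are valid Big-O bounds (upper bounds),
but O(n³) is the tightest (smallest valid bound).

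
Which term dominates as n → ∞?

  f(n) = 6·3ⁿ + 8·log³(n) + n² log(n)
6·3ⁿ

Looking at each term:
  - 6·3ⁿ is O(3ⁿ)
  - 8·log³(n) is O(log³ n)
  - n² log(n) is O(n² log n)

The term 6·3ⁿ (O(3ⁿ)) grows fastest and dominates all others.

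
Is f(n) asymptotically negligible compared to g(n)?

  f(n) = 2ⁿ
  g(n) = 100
False

f(n) = 2ⁿ is O(2ⁿ), and g(n) = 100 is O(1).
Since O(2ⁿ) grows faster than or equal to O(1), f(n) = o(g(n)) is false.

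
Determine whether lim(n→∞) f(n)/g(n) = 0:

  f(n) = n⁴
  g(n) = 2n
False

f(n) = n⁴ is O(n⁴), and g(n) = 2n is O(n).
Since O(n⁴) grows faster than or equal to O(n), f(n) = o(g(n)) is false.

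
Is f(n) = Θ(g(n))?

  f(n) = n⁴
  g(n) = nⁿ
False

f(n) = n⁴ is O(n⁴), and g(n) = nⁿ is O(nⁿ).
Since they have different growth rates, f(n) = Θ(g(n)) is false.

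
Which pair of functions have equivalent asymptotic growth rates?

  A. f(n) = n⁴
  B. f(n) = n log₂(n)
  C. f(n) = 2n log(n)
B and C

Examining each function:
  A. n⁴ is O(n⁴)
  B. n log₂(n) is O(n log n)
  C. 2n log(n) is O(n log n)

Functions B and C both have the same complexity class.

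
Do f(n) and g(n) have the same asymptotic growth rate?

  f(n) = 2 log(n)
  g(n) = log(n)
True

f(n) = 2 log(n) and g(n) = log(n) are both O(log n).
Since they have the same asymptotic growth rate, f(n) = Θ(g(n)) is true.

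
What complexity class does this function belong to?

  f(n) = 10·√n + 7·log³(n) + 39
O(√n)

The dominant term in 10·√n + 7·log³(n) + 39 is 10·√n, which is Θ(√n).
Lower-order terms (7·log³(n), 39) are asymptotically negligible.
Constants are absorbed, so the tightest bound is O(√n).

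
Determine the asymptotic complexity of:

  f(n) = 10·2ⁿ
O(2ⁿ)

The dominant term in 10·2ⁿ is 10·2ⁿ, which is Θ(2ⁿ).
Constants are absorbed, so the tightest bound is O(2ⁿ).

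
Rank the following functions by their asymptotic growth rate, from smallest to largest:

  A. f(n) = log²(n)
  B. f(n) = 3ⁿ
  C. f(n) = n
A < C < B

Comparing growth rates:
A = log²(n) is O(log² n)
C = n is O(n)
B = 3ⁿ is O(3ⁿ)

Therefore, the order from slowest to fastest is: A < C < B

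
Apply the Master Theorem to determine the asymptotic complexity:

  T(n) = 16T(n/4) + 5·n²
Θ(n² log n)

Master Theorem: a = 16, b = 4, f(n) = 5·n².
Compute the critical exponent d = log₄(16) = 2.
Compare f(n) = Θ(n²) against n^d:
  k = 2 = d, so f(n) = Θ(n^d) — Case 2.
  Work is balanced across levels: T(n) = Θ(n^d log n) = Θ(n² log n).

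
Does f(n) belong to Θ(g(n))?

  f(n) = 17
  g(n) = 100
True

f(n) = 17 and g(n) = 100 are both O(1).
Since they have the same asymptotic growth rate, f(n) = Θ(g(n)) is true.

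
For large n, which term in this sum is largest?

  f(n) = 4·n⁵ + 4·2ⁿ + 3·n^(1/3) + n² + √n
4·2ⁿ

Looking at each term:
  - 4·n⁵ is O(n⁵)
  - 4·2ⁿ is O(2ⁿ)
  - 3·n^(1/3) is O(n^(1/3))
  - n² is O(n²)
  - √n is O(√n)

The term 4·2ⁿ (O(2ⁿ)) grows fastest and dominates all others.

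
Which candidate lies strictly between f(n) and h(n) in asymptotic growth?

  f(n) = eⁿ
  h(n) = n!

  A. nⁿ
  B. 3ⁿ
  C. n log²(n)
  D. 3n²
B

We need g(n) with eⁿ = o(g(n)) and g(n) = o(n!), i.e. O(eⁿ) ≺ g ≺ O(n!).
Check each option:
  A. nⁿ — O(nⁿ) does not grow strictly slower than h(n)
  B. 3ⁿ — O(3ⁿ) is strictly between O(eⁿ) and O(n!) ✓
  C. n log²(n) — O(n log² n) does not grow strictly faster than f(n)
  D. 3n² — O(n²) does not grow strictly faster than f(n)

Only option B (3ⁿ) lies strictly between.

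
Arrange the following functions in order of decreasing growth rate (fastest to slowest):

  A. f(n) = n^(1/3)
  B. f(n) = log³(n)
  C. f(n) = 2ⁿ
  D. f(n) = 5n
C > D > A > B

Comparing growth rates:
C = 2ⁿ is O(2ⁿ)
D = 5n is O(n)
A = n^(1/3) is O(n^(1/3))
B = log³(n) is O(log³ n)

Therefore, the order from fastest to slowest is: C > D > A > B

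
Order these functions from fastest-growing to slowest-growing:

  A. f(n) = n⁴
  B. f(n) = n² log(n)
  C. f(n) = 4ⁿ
C > A > B

Comparing growth rates:
C = 4ⁿ is O(4ⁿ)
A = n⁴ is O(n⁴)
B = n² log(n) is O(n² log n)

Therefore, the order from fastest to slowest is: C > A > B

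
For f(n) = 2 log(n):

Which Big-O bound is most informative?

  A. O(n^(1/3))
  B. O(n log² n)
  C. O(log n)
C

f(n) = 2 log(n) is O(log n).
All listed options are valid Big-O bounds (upper bounds),
but O(log n) is the tightest (smallest valid bound).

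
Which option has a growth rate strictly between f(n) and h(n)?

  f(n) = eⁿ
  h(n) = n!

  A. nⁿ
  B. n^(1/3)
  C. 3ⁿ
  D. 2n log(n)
C

We need g(n) with eⁿ = o(g(n)) and g(n) = o(n!), i.e. O(eⁿ) ≺ g ≺ O(n!).
Check each option:
  A. nⁿ — O(nⁿ) does not grow strictly slower than h(n)
  B. n^(1/3) — O(n^(1/3)) does not grow strictly faster than f(n)
  C. 3ⁿ — O(3ⁿ) is strictly between O(eⁿ) and O(n!) ✓
  D. 2n log(n) — O(n log n) does not grow strictly faster than f(n)

Only option C (3ⁿ) lies strictly between.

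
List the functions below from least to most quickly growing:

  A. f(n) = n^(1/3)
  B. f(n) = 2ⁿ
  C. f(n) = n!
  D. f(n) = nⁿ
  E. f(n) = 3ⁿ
A < B < E < C < D

Comparing growth rates:
A = n^(1/3) is O(n^(1/3))
B = 2ⁿ is O(2ⁿ)
E = 3ⁿ is O(3ⁿ)
C = n! is O(n!)
D = nⁿ is O(nⁿ)

Therefore, the order from slowest to fastest is: A < B < E < C < D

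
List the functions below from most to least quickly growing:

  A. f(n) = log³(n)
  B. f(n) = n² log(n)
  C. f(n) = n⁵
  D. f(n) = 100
C > B > A > D

Comparing growth rates:
C = n⁵ is O(n⁵)
B = n² log(n) is O(n² log n)
A = log³(n) is O(log³ n)
D = 100 is O(1)

Therefore, the order from fastest to slowest is: C > B > A > D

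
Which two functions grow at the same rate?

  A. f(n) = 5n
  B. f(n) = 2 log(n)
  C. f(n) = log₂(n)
B and C

Examining each function:
  A. 5n is O(n)
  B. 2 log(n) is O(log n)
  C. log₂(n) is O(log n)

Functions B and C both have the same complexity class.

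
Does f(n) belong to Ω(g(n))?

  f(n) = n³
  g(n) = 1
True

f(n) = n³ is O(n³), and g(n) = 1 is O(1).
Since O(n³) grows at least as fast as O(1), f(n) = Ω(g(n)) is true.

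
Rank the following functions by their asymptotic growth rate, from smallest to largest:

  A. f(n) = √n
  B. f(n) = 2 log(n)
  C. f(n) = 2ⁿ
B < A < C

Comparing growth rates:
B = 2 log(n) is O(log n)
A = √n is O(√n)
C = 2ⁿ is O(2ⁿ)

Therefore, the order from slowest to fastest is: B < A < C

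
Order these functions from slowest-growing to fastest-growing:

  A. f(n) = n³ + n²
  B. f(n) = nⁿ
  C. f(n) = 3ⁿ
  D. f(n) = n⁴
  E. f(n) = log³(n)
E < A < D < C < B

Comparing growth rates:
E = log³(n) is O(log³ n)
A = n³ + n² is O(n³)
D = n⁴ is O(n⁴)
C = 3ⁿ is O(3ⁿ)
B = nⁿ is O(nⁿ)

Therefore, the order from slowest to fastest is: E < A < D < C < B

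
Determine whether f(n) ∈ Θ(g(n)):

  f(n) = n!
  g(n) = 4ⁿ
False

f(n) = n! is O(n!), and g(n) = 4ⁿ is O(4ⁿ).
Since they have different growth rates, f(n) = Θ(g(n)) is false.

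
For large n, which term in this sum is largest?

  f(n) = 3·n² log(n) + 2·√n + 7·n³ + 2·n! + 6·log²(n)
2·n!

Looking at each term:
  - 3·n² log(n) is O(n² log n)
  - 2·√n is O(√n)
  - 7·n³ is O(n³)
  - 2·n! is O(n!)
  - 6·log²(n) is O(log² n)

The term 2·n! (O(n!)) grows fastest and dominates all others.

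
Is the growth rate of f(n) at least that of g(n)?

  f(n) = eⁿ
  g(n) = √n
True

f(n) = eⁿ is O(eⁿ), and g(n) = √n is O(√n).
Since O(eⁿ) grows at least as fast as O(√n), f(n) = Ω(g(n)) is true.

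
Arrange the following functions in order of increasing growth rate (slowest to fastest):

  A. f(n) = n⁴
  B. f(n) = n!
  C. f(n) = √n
C < A < B

Comparing growth rates:
C = √n is O(√n)
A = n⁴ is O(n⁴)
B = n! is O(n!)

Therefore, the order from slowest to fastest is: C < A < B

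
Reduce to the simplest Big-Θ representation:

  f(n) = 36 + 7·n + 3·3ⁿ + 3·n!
Θ(n!)

Order the terms by growth rate: 36 ≺ 7·n ≺ 3·3ⁿ ≺ 3·n!.
The fastest-growing term 3·n! dominates as n → ∞; dropping its constant factor gives Θ(n!).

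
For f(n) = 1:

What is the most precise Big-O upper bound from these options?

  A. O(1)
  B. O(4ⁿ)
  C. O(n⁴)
A

f(n) = 1 is O(1).
All listed options are valid Big-O bounds (upper bounds),
but O(1) is the tightest (smallest valid bound).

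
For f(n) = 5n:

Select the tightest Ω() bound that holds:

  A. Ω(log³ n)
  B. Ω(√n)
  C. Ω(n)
C

f(n) = 5n is Ω(n).
All listed options are valid Big-Ω bounds (lower bounds),
but Ω(n) is the tightest (largest valid bound).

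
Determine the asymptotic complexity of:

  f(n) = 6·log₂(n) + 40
O(log n)

The dominant term in 6·log₂(n) + 40 is 6·log₂(n), which is Θ(log n).
Lower-order terms (40) are asymptotically negligible.
Constants are absorbed, so the tightest bound is O(log n).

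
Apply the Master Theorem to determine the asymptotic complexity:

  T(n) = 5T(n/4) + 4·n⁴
Θ(n⁴)

Master Theorem: a = 5, b = 4, f(n) = 4·n⁴.
Compute the critical exponent d = log₄(5) = 1.161.
Compare f(n) = Θ(n⁴) against n^d:
  k = 4 > d = 1.161, so f(n) = Ω(n^(d+ε)) — Case 3.
  Regularity: a·(n/b)^4/n^4 = a/b^4 = 5/256 < 1 ✓.
  The top-level work dominates: T(n) = Θ(f(n)) = Θ(n⁴).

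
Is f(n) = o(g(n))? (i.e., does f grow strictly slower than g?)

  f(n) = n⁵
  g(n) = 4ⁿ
True

f(n) = n⁵ is O(n⁵), and g(n) = 4ⁿ is O(4ⁿ).
Since O(n⁵) grows strictly slower than O(4ⁿ), f(n) = o(g(n)) is true.
This means lim(n→∞) f(n)/g(n) = 0.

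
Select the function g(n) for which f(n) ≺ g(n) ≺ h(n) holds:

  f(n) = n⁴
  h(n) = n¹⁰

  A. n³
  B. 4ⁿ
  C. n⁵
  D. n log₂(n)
C

We need g(n) with n⁴ = o(g(n)) and g(n) = o(n¹⁰), i.e. O(n⁴) ≺ g ≺ O(n¹⁰).
Check each option:
  A. n³ — O(n³) does not grow strictly faster than f(n)
  B. 4ⁿ — O(4ⁿ) does not grow strictly slower than h(n)
  C. n⁵ — O(n⁵) is strictly between O(n⁴) and O(n¹⁰) ✓
  D. n log₂(n) — O(n log n) does not grow strictly faster than f(n)

Only option C (n⁵) lies strictly between.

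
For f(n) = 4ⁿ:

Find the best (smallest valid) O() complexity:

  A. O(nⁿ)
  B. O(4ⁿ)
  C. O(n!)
B

f(n) = 4ⁿ is O(4ⁿ).
All listed options are valid Big-O bounds (upper bounds),
but O(4ⁿ) is the tightest (smallest valid bound).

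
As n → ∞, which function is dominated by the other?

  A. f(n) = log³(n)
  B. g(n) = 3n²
A

f(n) = log³(n) is O(log³ n), while g(n) = 3n² is O(n²).
Since O(log³ n) grows slower than O(n²), f(n) is dominated.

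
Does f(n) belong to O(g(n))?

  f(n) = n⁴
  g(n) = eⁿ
True

f(n) = n⁴ is O(n⁴), and g(n) = eⁿ is O(eⁿ).
Since O(n⁴) ⊆ O(eⁿ) (f grows no faster than g), f(n) = O(g(n)) is true.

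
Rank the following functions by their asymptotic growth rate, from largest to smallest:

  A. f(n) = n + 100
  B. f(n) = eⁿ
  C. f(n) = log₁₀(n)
B > A > C

Comparing growth rates:
B = eⁿ is O(eⁿ)
A = n + 100 is O(n)
C = log₁₀(n) is O(log n)

Therefore, the order from fastest to slowest is: B > A > C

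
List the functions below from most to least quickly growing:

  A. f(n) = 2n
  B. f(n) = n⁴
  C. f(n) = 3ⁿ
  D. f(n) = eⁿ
C > D > B > A

Comparing growth rates:
C = 3ⁿ is O(3ⁿ)
D = eⁿ is O(eⁿ)
B = n⁴ is O(n⁴)
A = 2n is O(n)

Therefore, the order from fastest to slowest is: C > D > B > A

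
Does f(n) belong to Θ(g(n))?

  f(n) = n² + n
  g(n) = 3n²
True

f(n) = n² + n and g(n) = 3n² are both O(n²).
Since they have the same asymptotic growth rate, f(n) = Θ(g(n)) is true.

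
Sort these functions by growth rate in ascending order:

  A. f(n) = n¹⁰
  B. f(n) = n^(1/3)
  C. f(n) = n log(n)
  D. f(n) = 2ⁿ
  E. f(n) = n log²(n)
B < C < E < A < D

Comparing growth rates:
B = n^(1/3) is O(n^(1/3))
C = n log(n) is O(n log n)
E = n log²(n) is O(n log² n)
A = n¹⁰ is O(n¹⁰)
D = 2ⁿ is O(2ⁿ)

Therefore, the order from slowest to fastest is: B < C < E < A < D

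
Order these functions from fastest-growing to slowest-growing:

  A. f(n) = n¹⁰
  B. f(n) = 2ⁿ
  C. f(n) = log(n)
B > A > C

Comparing growth rates:
B = 2ⁿ is O(2ⁿ)
A = n¹⁰ is O(n¹⁰)
C = log(n) is O(log n)

Therefore, the order from fastest to slowest is: B > A > C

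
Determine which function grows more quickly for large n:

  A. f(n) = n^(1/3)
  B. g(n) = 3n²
B

f(n) = n^(1/3) is O(n^(1/3)), while g(n) = 3n² is O(n²).
Since O(n²) grows faster than O(n^(1/3)), g(n) dominates.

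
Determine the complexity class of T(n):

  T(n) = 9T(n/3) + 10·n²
Θ(n² log n)

Master Theorem: a = 9, b = 3, f(n) = 10·n².
Compute the critical exponent d = log₃(9) = 2.
Compare f(n) = Θ(n²) against n^d:
  k = 2 = d, so f(n) = Θ(n^d) — Case 2.
  Work is balanced across levels: T(n) = Θ(n^d log n) = Θ(n² log n).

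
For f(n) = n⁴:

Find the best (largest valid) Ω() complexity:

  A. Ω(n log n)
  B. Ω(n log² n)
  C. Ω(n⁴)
C

f(n) = n⁴ is Ω(n⁴).
All listed options are valid Big-Ω bounds (lower bounds),
but Ω(n⁴) is the tightest (largest valid bound).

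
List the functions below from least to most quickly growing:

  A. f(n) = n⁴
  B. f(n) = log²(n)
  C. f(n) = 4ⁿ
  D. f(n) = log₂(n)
D < B < A < C

Comparing growth rates:
D = log₂(n) is O(log n)
B = log²(n) is O(log² n)
A = n⁴ is O(n⁴)
C = 4ⁿ is O(4ⁿ)

Therefore, the order from slowest to fastest is: D < B < A < C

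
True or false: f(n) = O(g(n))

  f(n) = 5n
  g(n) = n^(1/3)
False

f(n) = 5n is O(n), and g(n) = n^(1/3) is O(n^(1/3)).
Since O(n) grows faster than O(n^(1/3)), f(n) = O(g(n)) is false.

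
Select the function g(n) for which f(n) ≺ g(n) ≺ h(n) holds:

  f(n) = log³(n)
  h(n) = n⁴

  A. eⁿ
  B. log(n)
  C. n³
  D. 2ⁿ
C

We need g(n) with log³(n) = o(g(n)) and g(n) = o(n⁴), i.e. O(log³ n) ≺ g ≺ O(n⁴).
Check each option:
  A. eⁿ — O(eⁿ) does not grow strictly slower than h(n)
  B. log(n) — O(log n) does not grow strictly faster than f(n)
  C. n³ — O(n³) is strictly between O(log³ n) and O(n⁴) ✓
  D. 2ⁿ — O(2ⁿ) does not grow strictly slower than h(n)

Only option C (n³) lies strictly between.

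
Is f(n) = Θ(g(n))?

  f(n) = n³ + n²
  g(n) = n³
True

f(n) = n³ + n² and g(n) = n³ are both O(n³).
Since they have the same asymptotic growth rate, f(n) = Θ(g(n)) is true.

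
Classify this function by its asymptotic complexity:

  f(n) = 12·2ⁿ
O(2ⁿ)

The dominant term in 12·2ⁿ is 12·2ⁿ, which is Θ(2ⁿ).
Constants are absorbed, so the tightest bound is O(2ⁿ).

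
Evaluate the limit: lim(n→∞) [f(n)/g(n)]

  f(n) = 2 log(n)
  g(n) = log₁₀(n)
log(100)

Since 2 log(n) and log₁₀(n) have the same growth rate (O(log n)),
the ratio converges to a constant: log(100).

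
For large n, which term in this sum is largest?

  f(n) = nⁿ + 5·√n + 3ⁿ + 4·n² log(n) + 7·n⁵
nⁿ

Looking at each term:
  - nⁿ is O(nⁿ)
  - 5·√n is O(√n)
  - 3ⁿ is O(3ⁿ)
  - 4·n² log(n) is O(n² log n)
  - 7·n⁵ is O(n⁵)

The term nⁿ (O(nⁿ)) grows fastest and dominates all others.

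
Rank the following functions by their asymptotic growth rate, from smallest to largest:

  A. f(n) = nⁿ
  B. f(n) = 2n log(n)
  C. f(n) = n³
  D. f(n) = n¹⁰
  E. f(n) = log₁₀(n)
E < B < C < D < A

Comparing growth rates:
E = log₁₀(n) is O(log n)
B = 2n log(n) is O(n log n)
C = n³ is O(n³)
D = n¹⁰ is O(n¹⁰)
A = nⁿ is O(nⁿ)

Therefore, the order from slowest to fastest is: E < B < C < D < A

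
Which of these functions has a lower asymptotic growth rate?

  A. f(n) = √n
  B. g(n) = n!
A

f(n) = √n is O(√n), while g(n) = n! is O(n!).
Since O(√n) grows slower than O(n!), f(n) is dominated.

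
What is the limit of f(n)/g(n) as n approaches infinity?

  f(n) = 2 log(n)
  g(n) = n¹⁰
0

Since 2 log(n) (O(log n)) grows slower than n¹⁰ (O(n¹⁰)),
the ratio f(n)/g(n) → 0 as n → ∞.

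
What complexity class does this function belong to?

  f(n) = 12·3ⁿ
O(3ⁿ)

The dominant term in 12·3ⁿ is 12·3ⁿ, which is Θ(3ⁿ).
Constants are absorbed, so the tightest bound is O(3ⁿ).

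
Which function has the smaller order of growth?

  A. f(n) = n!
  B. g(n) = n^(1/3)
B

f(n) = n! is O(n!), while g(n) = n^(1/3) is O(n^(1/3)).
Since O(n^(1/3)) grows slower than O(n!), g(n) is dominated.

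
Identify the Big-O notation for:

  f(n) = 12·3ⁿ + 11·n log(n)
O(3ⁿ)

The dominant term in 12·3ⁿ + 11·n log(n) is 12·3ⁿ, which is Θ(3ⁿ).
Lower-order terms (11·n log(n)) are asymptotically negligible.
Constants are absorbed, so the tightest bound is O(3ⁿ).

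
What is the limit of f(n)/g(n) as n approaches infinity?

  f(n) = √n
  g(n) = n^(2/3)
0

Since √n (O(√n)) grows slower than n^(2/3) (O(n^(2/3))),
the ratio f(n)/g(n) → 0 as n → ∞.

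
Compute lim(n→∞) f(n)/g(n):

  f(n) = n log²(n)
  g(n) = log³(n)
∞

Since n log²(n) (O(n log² n)) grows faster than log³(n) (O(log³ n)),
the ratio f(n)/g(n) → ∞ as n → ∞.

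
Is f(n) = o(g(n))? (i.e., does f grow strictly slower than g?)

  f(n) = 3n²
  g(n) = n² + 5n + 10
False

f(n) = 3n² is O(n²), and g(n) = n² + 5n + 10 is O(n²).
Since they have the same growth rate, f(n) = o(g(n)) is false.
(f = o(g) requires f to grow strictly slower, not equal.)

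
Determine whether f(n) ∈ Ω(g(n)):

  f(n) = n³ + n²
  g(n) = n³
True

f(n) = n³ + n² and g(n) = n³ are both O(n³).
Big-Ω permits equal growth rates (f ≥ c·g for some c > 0), so f(n) = Ω(g(n)) is true.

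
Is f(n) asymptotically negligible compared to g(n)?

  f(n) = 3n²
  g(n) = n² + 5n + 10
False

f(n) = 3n² is O(n²), and g(n) = n² + 5n + 10 is O(n²).
Since they have the same growth rate, f(n) = o(g(n)) is false.
(f = o(g) requires f to grow strictly slower, not equal.)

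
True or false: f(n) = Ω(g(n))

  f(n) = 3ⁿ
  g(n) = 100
True

f(n) = 3ⁿ is O(3ⁿ), and g(n) = 100 is O(1).
Since O(3ⁿ) grows at least as fast as O(1), f(n) = Ω(g(n)) is true.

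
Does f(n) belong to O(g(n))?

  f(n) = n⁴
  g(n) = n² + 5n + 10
False

f(n) = n⁴ is O(n⁴), and g(n) = n² + 5n + 10 is O(n²).
Since O(n⁴) grows faster than O(n²), f(n) = O(g(n)) is false.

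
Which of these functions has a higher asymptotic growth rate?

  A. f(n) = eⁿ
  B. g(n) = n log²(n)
A

f(n) = eⁿ is O(eⁿ), while g(n) = n log²(n) is O(n log² n).
Since O(eⁿ) grows faster than O(n log² n), f(n) dominates.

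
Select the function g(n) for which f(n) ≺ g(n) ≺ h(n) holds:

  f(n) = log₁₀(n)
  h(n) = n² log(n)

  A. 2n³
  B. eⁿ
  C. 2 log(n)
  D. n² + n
D

We need g(n) with log₁₀(n) = o(g(n)) and g(n) = o(n² log(n)), i.e. O(log n) ≺ g ≺ O(n² log n).
Check each option:
  A. 2n³ — O(n³) does not grow strictly slower than h(n)
  B. eⁿ — O(eⁿ) does not grow strictly slower than h(n)
  C. 2 log(n) — O(log n) does not grow strictly faster than f(n)
  D. n² + n — O(n²) is strictly between O(log n) and O(n² log n) ✓

Only option D (n² + n) lies strictly between.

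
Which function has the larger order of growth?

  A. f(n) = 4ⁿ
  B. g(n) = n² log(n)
A

f(n) = 4ⁿ is O(4ⁿ), while g(n) = n² log(n) is O(n² log n).
Since O(4ⁿ) grows faster than O(n² log n), f(n) dominates.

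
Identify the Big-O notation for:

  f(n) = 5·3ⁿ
O(3ⁿ)

The dominant term in 5·3ⁿ is 5·3ⁿ, which is Θ(3ⁿ).
Constants are absorbed, so the tightest bound is O(3ⁿ).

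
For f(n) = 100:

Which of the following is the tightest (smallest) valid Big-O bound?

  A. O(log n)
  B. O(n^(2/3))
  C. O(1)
C

f(n) = 100 is O(1).
All listed options are valid Big-O bounds (upper bounds),
but O(1) is the tightest (smallest valid bound).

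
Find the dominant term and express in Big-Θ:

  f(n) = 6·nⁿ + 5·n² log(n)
Θ(nⁿ)

Order the terms by growth rate: 5·n² log(n) ≺ 6·nⁿ.
The fastest-growing term 6·nⁿ dominates as n → ∞; dropping its constant factor gives Θ(nⁿ).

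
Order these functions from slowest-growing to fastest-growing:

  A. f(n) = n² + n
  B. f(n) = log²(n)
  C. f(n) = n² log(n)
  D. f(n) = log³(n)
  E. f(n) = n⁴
B < D < A < C < E

Comparing growth rates:
B = log²(n) is O(log² n)
D = log³(n) is O(log³ n)
A = n² + n is O(n²)
C = n² log(n) is O(n² log n)
E = n⁴ is O(n⁴)

Therefore, the order from slowest to fastest is: B < D < A < C < E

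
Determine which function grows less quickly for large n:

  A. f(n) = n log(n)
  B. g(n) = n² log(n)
A

f(n) = n log(n) is O(n log n), while g(n) = n² log(n) is O(n² log n).
Since O(n log n) grows slower than O(n² log n), f(n) is dominated.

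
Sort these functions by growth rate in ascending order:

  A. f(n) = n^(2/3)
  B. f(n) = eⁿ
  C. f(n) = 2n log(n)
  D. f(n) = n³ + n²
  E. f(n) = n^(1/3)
E < A < C < D < B

Comparing growth rates:
E = n^(1/3) is O(n^(1/3))
A = n^(2/3) is O(n^(2/3))
C = 2n log(n) is O(n log n)
D = n³ + n² is O(n³)
B = eⁿ is O(eⁿ)

Therefore, the order from slowest to fastest is: E < A < C < D < B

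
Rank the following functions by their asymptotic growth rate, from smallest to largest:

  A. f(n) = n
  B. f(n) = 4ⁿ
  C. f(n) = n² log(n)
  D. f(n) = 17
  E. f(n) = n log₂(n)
D < A < E < C < B

Comparing growth rates:
D = 17 is O(1)
A = n is O(n)
E = n log₂(n) is O(n log n)
C = n² log(n) is O(n² log n)
B = 4ⁿ is O(4ⁿ)

Therefore, the order from slowest to fastest is: D < A < E < C < B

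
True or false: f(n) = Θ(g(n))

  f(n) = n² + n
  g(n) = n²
True

f(n) = n² + n and g(n) = n² are both O(n²).
Since they have the same asymptotic growth rate, f(n) = Θ(g(n)) is true.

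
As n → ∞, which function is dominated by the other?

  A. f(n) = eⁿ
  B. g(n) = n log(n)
B

f(n) = eⁿ is O(eⁿ), while g(n) = n log(n) is O(n log n).
Since O(n log n) grows slower than O(eⁿ), g(n) is dominated.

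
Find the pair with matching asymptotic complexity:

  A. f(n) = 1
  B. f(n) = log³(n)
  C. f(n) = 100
A and C

Examining each function:
  A. 1 is O(1)
  B. log³(n) is O(log³ n)
  C. 100 is O(1)

Functions A and C both have the same complexity class.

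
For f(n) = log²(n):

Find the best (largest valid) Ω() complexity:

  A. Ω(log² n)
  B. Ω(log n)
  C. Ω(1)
A

f(n) = log²(n) is Ω(log² n).
All listed options are valid Big-Ω bounds (lower bounds),
but Ω(log² n) is the tightest (largest valid bound).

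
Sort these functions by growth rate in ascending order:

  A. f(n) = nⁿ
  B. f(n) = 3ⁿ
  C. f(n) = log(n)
C < B < A

Comparing growth rates:
C = log(n) is O(log n)
B = 3ⁿ is O(3ⁿ)
A = nⁿ is O(nⁿ)

Therefore, the order from slowest to fastest is: C < B < A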